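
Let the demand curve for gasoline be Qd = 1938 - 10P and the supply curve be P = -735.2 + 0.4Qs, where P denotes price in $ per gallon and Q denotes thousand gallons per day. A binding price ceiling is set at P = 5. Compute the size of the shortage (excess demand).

Shortage = 37.5

In direct form, Qs = 1838 + 2.5P.
With P fixed at 5, quantity demanded is 1888 and quantity supplied is 1850.5.
Shortage = Qd - Qs = 1888 - 1850.5 = 37.5.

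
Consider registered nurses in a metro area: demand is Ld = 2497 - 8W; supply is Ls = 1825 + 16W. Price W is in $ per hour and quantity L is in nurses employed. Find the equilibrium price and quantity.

W* = 28, L* = 2273

The market clears where 2497 - 8W = 1825 + 16W. Rearranging, 24W = 672, hence W* = 28.
From the demand curve, L* = 2497 - 8(28) = 2273.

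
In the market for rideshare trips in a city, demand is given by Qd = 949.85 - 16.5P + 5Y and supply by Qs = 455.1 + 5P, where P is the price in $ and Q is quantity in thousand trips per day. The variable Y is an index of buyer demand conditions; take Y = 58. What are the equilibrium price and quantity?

With Y = 58, demand is Qd = 1239.85 - 16.5P.
Equating demand and supply, 1239.85 - 16.5P = 455.1 + 5P gives 21.5P = 784.75, so P* = 36.5.
Plugging P* into demand: Q* = 1239.85 - 16.5(36.5) = 637.6.

P* = 36.5, Q* = 637.6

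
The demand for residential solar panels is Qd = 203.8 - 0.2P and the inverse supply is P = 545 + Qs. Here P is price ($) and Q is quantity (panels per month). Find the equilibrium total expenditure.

Total expenditure = 49296

In direct form, Qs = -545 + P.
Equating demand and supply, 203.8 - 0.2P = -545 + P gives 1.2P = 748.8, so P* = 624.
Substitute back: Q* = 203.8 - 0.2(624) = 79.
Total expenditure = P* × Q* = 624 × 79 = 49296.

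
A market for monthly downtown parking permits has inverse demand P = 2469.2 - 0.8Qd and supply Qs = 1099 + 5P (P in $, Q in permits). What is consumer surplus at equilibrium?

Consumer surplus = 2892288.4

Inverting to quantity form: Qd = 3086.5 - 1.25P.
Equating demand and supply, 3086.5 - 1.25P = 1099 + 5P gives 6.25P = 1987.5, so P* = 318.
From the demand curve, Q* = 3086.5 - 1.25(318) = 2689.
Demand choke price (Qd = 0): P = 3086.5/1.25 = 2469.2. Consumer surplus = ½ × (2469.2 - 318) × 2689 = 2892288.4.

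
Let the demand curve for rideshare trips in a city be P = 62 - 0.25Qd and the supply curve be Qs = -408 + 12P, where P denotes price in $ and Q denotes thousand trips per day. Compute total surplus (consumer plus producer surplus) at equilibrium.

Rewriting in direct form: Qd = 248 - 4P.
Set Qd = Qs: 248 - 4P = -408 + 12P, so 656 = 16P and P* = 41.
Plugging P* into demand: Q* = 248 - 4(41) = 84.
Demand choke price = 62; supply choke price = 34. CS = ½(62 - 41)(84) = 882; PS = ½(41 - 34)(84) = 294. Total surplus = 1176.

Total surplus = 1176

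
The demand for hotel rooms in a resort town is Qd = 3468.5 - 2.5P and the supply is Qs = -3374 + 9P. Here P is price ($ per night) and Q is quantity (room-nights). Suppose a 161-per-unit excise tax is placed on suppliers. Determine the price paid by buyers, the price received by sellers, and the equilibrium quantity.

P_b = 721, P_s = 560, Q = 1666

With a tax of 161 on suppliers, they supply based on the net price P_s = P_b - 161, so Qs = -4823 + 9P_b.
Set Qd = Qs: 3468.5 - 2.5P_b = -4823 + 9P_b, so 8291.5 = 11.5P_b and P_b = 721.
So P_s = 560 and the quantity traded is Q = 3468.5 - 2.5(721) = 1666.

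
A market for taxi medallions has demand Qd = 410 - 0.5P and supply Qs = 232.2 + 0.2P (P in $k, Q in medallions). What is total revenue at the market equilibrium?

Equating demand and supply, 410 - 0.5P = 232.2 + 0.2P gives 0.7P = 177.8, so P* = 254.
Plugging P* into demand: Q* = 410 - 0.5(254) = 283.
Total revenue = P* × Q* = 254 × 283 = 71882.

Total revenue = 71882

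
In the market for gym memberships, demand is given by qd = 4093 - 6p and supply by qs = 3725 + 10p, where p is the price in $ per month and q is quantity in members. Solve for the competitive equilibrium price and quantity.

p* = 23, q* = 3955

The market clears where 4093 - 6p = 3725 + 10p. Rearranging, 16p = 368, hence p* = 23.
Plugging p* into demand: q* = 4093 - 6(23) = 3955.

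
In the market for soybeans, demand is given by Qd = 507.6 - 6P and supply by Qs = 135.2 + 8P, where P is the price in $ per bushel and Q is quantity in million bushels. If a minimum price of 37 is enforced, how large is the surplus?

With P fixed at 37, quantity demanded is 285.6 and quantity supplied is 431.2.
Surplus = Qs - Qd = 431.2 - 285.6 = 145.6.

Surplus = 145.6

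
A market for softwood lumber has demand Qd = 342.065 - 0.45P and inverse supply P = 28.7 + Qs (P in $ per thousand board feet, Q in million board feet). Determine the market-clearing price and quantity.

Inverting to quantity form: Qs = -28.7 + P.
The market clears where 342.065 - 0.45P = -28.7 + P. Rearranging, 1.45P = 370.765, hence P* = 255.7.
From the demand curve, Q* = 342.065 - 0.45(255.7) = 227.

P* = 255.7, Q* = 227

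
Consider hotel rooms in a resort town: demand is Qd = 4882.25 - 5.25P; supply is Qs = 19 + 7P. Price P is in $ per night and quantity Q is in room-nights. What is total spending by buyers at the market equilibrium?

Total spending by buyers = 1110806

The market clears where 4882.25 - 5.25P = 19 + 7P. Rearranging, 12.25P = 4863.25, hence P* = 397.
Plugging P* into demand: Q* = 4882.25 - 5.25(397) = 2798.
Total spending by buyers = P* × Q* = 397 × 2798 = 1110806.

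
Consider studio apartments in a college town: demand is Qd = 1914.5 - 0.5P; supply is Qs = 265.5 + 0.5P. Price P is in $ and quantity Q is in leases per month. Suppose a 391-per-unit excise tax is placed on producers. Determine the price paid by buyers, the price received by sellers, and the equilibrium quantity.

The tax drives a wedge P_b - P_s = 391. Substituting P_s = P_b - 391 into supply: Qs = 70 + 0.5P_b.
Market clearing requires 1914.5 - 0.5P_b = 70 + 0.5P_b; hence 1844.5 = P_b and P_b = 1844.5.
Then P_s = 1844.5 - 391 = 1453.5 and Q = 1914.5 - 0.5(1844.5) = 992.25.

P_b = 1844.5, P_s = 1453.5, Q = 992.25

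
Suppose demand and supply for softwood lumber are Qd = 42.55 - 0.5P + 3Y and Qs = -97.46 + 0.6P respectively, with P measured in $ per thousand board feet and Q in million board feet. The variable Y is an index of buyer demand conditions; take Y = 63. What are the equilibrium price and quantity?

With Y = 63, demand is Qd = 231.55 - 0.5P.
The market clears where 231.55 - 0.5P = -97.46 + 0.6P. Rearranging, 1.1P = 329.01, hence P* = 299.1.
From the demand curve, Q* = 231.55 - 0.5(299.1) = 82.

P* = 299.1, Q* = 82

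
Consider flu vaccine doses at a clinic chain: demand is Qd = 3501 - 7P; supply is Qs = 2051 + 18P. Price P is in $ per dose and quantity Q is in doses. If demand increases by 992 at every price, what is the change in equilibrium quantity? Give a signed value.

ΔQ = 714.24

At equilibrium Qd = Qs, so 3501 - 7P = 2051 + 18P; collecting terms, 1450 = 25P and P* = 58.
Substitute back: Q* = 3501 - 7(58) = 3095.
After the shift, demand is Qd = 4493 - 7P.
New equilibrium: 2442 = 25P, so P = 97.68 and Q = 3809.24.
ΔQ = 3809.24 - 3095 = 714.24.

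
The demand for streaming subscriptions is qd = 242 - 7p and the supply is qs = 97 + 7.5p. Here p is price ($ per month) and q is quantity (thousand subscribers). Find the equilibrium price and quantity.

The market clears where 242 - 7p = 97 + 7.5p. Rearranging, 14.5p = 145, hence p* = 10.
Then q* = 242 - 7(10) = 172.

p* = 10, q* = 172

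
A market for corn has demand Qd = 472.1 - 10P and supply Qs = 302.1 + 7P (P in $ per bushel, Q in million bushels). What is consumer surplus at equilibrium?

Consumer surplus = 6922.9205

Set Qd = Qs: 472.1 - 10P = 302.1 + 7P, so 170 = 17P and P* = 10.
From the demand curve, Q* = 472.1 - 10(10) = 372.1.
Demand choke price (Qd = 0): P = 472.1/10 = 47.21. Consumer surplus = ½ × (47.21 - 10) × 372.1 = 6922.9205.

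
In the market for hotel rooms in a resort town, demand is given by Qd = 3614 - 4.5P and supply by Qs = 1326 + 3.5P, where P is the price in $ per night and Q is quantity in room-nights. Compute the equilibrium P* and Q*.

Set Qd = Qs: 3614 - 4.5P = 1326 + 3.5P, so 2288 = 8P and P* = 286.
Then Q* = 3614 - 4.5(286) = 2327.

P* = 286, Q* = 2327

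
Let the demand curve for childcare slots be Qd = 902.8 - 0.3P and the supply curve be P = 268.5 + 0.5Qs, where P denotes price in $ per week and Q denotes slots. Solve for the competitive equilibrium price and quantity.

Solving each curve for Q: Qs = -537 + 2P.
Equating demand and supply, 902.8 - 0.3P = -537 + 2P gives 2.3P = 1439.8, so P* = 626.
Plugging P* into demand: Q* = 902.8 - 0.3(626) = 715.

P* = 626, Q* = 715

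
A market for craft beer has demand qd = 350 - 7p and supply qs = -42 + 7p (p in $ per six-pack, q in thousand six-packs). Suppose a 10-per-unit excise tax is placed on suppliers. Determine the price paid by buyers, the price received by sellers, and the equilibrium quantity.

Suppliers keep p_s = p_b - 10 per unit, so supply in terms of the buyer price is qs = -112 + 7p_b.
Equate demand and the shifted supply: 350 - 7p_b = -112 + 7p_b, giving 14p_b = 462, so p_b = 33.
So p_s = 23 and the quantity traded is q = 350 - 7(33) = 119.

p_b = 33, p_s = 23, q = 119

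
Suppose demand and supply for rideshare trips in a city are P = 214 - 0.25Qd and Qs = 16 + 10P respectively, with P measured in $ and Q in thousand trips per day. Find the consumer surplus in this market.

Consumer surplus = 47432

In direct form, Qd = 856 - 4P.
The market clears where 856 - 4P = 16 + 10P. Rearranging, 14P = 840, hence P* = 60.
From the demand curve, Q* = 856 - 4(60) = 616.
Demand choke price (Qd = 0): P = 856/4 = 214. Consumer surplus = ½ × (214 - 60) × 616 = 47432.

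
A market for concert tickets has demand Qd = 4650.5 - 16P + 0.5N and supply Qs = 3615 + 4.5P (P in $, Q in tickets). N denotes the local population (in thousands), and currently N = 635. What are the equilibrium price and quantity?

With N = 635, demand is Qd = 4968 - 16P.
At equilibrium Qd = Qs, so 4968 - 16P = 3615 + 4.5P; collecting terms, 1353 = 20.5P and P* = 66.
Plugging P* into demand: Q* = 4968 - 16(66) = 3912.

P* = 66, Q* = 3912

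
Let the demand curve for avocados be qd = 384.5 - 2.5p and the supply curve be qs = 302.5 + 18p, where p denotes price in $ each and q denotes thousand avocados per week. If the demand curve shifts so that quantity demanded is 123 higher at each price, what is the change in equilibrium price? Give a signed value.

Set qd = qs: 384.5 - 2.5p = 302.5 + 18p, so 82 = 20.5p and p* = 4.
Substitute back: q* = 384.5 - 2.5(4) = 374.5.
After the shift, demand is qd = 507.5 - 2.5p.
The new intersection has 205 = 20.5p, i.e. p = 10, q = 482.5.
Δp = 10 - 4 = 6.

Δp = 6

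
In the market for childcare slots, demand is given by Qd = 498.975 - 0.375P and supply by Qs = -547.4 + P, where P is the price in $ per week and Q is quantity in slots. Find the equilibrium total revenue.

Set Qd = Qs: 498.975 - 0.375P = -547.4 + P, so 1046.375 = 1.375P and P* = 761.
From the demand curve, Q* = 498.975 - 0.375(761) = 213.6.
Total revenue = P* × Q* = 761 × 213.6 = 162549.6.

Total revenue = 162549.6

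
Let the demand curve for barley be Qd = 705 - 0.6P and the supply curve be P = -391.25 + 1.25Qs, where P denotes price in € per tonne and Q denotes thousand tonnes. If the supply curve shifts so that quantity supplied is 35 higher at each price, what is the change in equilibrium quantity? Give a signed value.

ΔQ = 15

Solving each curve for Q: Qs = 313 + 0.8P.
Equating demand and supply, 705 - 0.6P = 313 + 0.8P gives 1.4P = 392, so P* = 280.
Plugging P* into demand: Q* = 705 - 0.6(280) = 537.
After the shift, supply is Qs = 348 + 0.8P.
The new intersection has 357 = 1.4P, i.e. P = 255, Q = 552.
ΔQ = 552 - 537 = 15.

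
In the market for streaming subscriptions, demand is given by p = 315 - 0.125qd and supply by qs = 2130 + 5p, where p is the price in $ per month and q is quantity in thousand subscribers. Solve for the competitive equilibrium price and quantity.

Inverting to quantity form: qd = 2520 - 8p.
At equilibrium qd = qs, so 2520 - 8p = 2130 + 5p; collecting terms, 390 = 13p and p* = 30.
Then q* = 2520 - 8(30) = 2280.

p* = 30, q* = 2280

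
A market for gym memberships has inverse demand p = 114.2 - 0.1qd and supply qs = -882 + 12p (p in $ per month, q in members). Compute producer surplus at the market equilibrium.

Producer surplus = 2053.5

Solving each curve for q: qd = 1142 - 10p.
At equilibrium qd = qs, so 1142 - 10p = -882 + 12p; collecting terms, 2024 = 22p and p* = 92.
Plugging p* into demand: q* = 1142 - 10(92) = 222.
Supply choke price (qs = 0): p = 73.5. Producer surplus = ½ × (92 - 73.5) × 222 = 2053.5.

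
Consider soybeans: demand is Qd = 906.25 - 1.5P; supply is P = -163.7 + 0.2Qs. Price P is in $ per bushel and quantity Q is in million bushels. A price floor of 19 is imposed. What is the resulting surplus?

Inverting to quantity form: Qs = 818.5 + 5P.
At P = 19: Qd = 877.75 and Qs = 913.5.
Surplus = Qs - Qd = 913.5 - 877.75 = 35.75.

Surplus = 35.75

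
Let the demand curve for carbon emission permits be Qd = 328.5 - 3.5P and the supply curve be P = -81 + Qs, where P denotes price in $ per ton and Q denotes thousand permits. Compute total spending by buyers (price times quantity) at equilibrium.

Solving each curve for Q: Qs = 81 + P.
The market clears where 328.5 - 3.5P = 81 + P. Rearranging, 4.5P = 247.5, hence P* = 55.
From the demand curve, Q* = 328.5 - 3.5(55) = 136.
Total spending by buyers = P* × Q* = 55 × 136 = 7480.

Total spending by buyers = 7480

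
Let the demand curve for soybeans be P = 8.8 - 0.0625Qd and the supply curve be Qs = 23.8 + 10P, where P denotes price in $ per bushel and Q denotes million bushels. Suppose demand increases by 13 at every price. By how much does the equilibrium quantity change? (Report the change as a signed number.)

Rewriting in direct form: Qd = 140.8 - 16P.
The market clears where 140.8 - 16P = 23.8 + 10P. Rearranging, 26P = 117, hence P* = 4.5.
Then Q* = 140.8 - 16(4.5) = 68.8.
After the shift, demand is Qd = 153.8 - 16P.
The new intersection has 130 = 26P, i.e. P = 5, Q = 73.8.
ΔQ = 73.8 - 68.8 = 5.

ΔQ = 5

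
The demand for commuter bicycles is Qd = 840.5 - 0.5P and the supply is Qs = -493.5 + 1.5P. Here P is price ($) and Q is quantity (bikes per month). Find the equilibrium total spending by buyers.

The market clears where 840.5 - 0.5P = -493.5 + 1.5P. Rearranging, 2P = 1334, hence P* = 667.
Then Q* = 840.5 - 0.5(667) = 507.
Total spending by buyers = P* × Q* = 667 × 507 = 338169.

Total spending by buyers = 338169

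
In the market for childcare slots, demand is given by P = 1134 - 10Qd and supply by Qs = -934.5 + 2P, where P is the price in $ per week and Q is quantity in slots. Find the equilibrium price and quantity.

Solving each curve for Q: Qd = 113.4 - 0.1P.
At equilibrium Qd = Qs, so 113.4 - 0.1P = -934.5 + 2P; collecting terms, 1047.9 = 2.1P and P* = 499.
From the demand curve, Q* = 113.4 - 0.1(499) = 63.5.

P* = 499, Q* = 63.5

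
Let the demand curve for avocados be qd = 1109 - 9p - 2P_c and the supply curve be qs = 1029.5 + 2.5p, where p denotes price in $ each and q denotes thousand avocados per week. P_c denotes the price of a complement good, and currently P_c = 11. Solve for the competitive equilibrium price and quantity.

With P_c = 11, demand is qd = 1087 - 9p.
Set qd = qs: 1087 - 9p = 1029.5 + 2.5p, so 57.5 = 11.5p and p* = 5.
From the demand curve, q* = 1087 - 9(5) = 1042.

p* = 5, q* = 1042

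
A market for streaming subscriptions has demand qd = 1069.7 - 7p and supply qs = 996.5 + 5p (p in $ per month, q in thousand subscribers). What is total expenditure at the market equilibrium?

Set qd = qs: 1069.7 - 7p = 996.5 + 5p, so 73.2 = 12p and p* = 6.1.
Plugging p* into demand: q* = 1069.7 - 7(6.1) = 1027.
Total expenditure = p* × q* = 6.1 × 1027 = 6264.7.

Total expenditure = 6264.7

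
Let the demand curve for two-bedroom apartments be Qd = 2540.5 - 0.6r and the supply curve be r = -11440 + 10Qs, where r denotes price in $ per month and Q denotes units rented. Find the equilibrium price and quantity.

Rewriting in direct form: Qs = 1144 + 0.1r.
The market clears where 2540.5 - 0.6r = 1144 + 0.1r. Rearranging, 0.7r = 1396.5, hence r* = 1995.
Plugging r* into demand: Q* = 2540.5 - 0.6(1995) = 1343.5.

r* = 1995, Q* = 1343.5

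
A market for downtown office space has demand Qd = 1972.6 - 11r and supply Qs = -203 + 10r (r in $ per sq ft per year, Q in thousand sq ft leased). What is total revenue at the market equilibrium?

Set Qd = Qs: 1972.6 - 11r = -203 + 10r, so 2175.6 = 21r and r* = 103.6.
From the demand curve, Q* = 1972.6 - 11(103.6) = 833.
Total revenue = r* × Q* = 103.6 × 833 = 86298.8.

Total revenue = 86298.8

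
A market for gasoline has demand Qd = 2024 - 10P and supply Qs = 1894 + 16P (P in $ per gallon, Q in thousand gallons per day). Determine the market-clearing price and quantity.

The market clears where 2024 - 10P = 1894 + 16P. Rearranging, 26P = 130, hence P* = 5.
Plugging P* into demand: Q* = 2024 - 10(5) = 1974.

P* = 5, Q* = 1974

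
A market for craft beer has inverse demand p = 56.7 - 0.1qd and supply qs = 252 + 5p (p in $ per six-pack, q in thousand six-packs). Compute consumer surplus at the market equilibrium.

Consumer surplus = 6372.45

Solving each curve for q: qd = 567 - 10p.
The market clears where 567 - 10p = 252 + 5p. Rearranging, 15p = 315, hence p* = 21.
Substitute back: q* = 567 - 10(21) = 357.
Demand choke price (qd = 0): p = 567/10 = 56.7. Consumer surplus = ½ × (56.7 - 21) × 357 = 6372.45.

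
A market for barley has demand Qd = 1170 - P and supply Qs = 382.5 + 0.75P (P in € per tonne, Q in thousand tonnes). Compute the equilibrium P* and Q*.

P* = 450, Q* = 720

At equilibrium Qd = Qs, so 1170 - P = 382.5 + 0.75P; collecting terms, 787.5 = 1.75P and P* = 450.
From the demand curve, Q* = 1170 - 450 = 720.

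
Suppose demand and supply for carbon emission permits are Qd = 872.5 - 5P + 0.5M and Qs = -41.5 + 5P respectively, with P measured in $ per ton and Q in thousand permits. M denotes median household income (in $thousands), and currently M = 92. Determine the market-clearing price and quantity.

P* = 96, Q* = 438.5

With M = 92, demand is Qd = 918.5 - 5P.
Set Qd = Qs: 918.5 - 5P = -41.5 + 5P, so 960 = 10P and P* = 96.
Plugging P* into demand: Q* = 918.5 - 5(96) = 438.5.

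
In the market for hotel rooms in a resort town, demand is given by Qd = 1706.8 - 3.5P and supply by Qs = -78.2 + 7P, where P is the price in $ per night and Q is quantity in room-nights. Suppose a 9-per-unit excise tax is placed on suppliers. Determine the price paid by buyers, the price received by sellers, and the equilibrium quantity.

P_b = 176, P_s = 167, Q = 1090.8

The tax drives a wedge P_b - P_s = 9. Substituting P_s = P_b - 9 into supply: Qs = -141.2 + 7P_b.
Equate demand and the shifted supply: 1706.8 - 3.5P_b = -141.2 + 7P_b, giving 10.5P_b = 1848, so P_b = 176.
So P_s = 167 and the quantity traded is Q = 1706.8 - 3.5(176) = 1090.8.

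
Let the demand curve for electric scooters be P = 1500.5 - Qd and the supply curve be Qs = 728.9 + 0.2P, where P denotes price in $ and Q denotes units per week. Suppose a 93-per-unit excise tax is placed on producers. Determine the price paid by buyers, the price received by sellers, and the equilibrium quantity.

Inverting to quantity form: Qd = 1500.5 - P.
The tax drives a wedge P_b - P_s = 93. Substituting P_s = P_b - 93 into supply: Qs = 710.3 + 0.2P_b.
Market clearing requires 1500.5 - P_b = 710.3 + 0.2P_b; hence 790.2 = 1.2P_b and P_b = 658.5.
So P_s = 565.5 and the quantity traded is Q = 1500.5 - 658.5 = 842.

P_b = 658.5, P_s = 565.5, Q = 842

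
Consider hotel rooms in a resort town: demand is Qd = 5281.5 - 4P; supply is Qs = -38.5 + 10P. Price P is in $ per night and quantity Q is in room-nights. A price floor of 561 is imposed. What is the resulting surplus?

At P = 561: Qd = 3037.5 and Qs = 5571.5.
Surplus = Qs - Qd = 5571.5 - 3037.5 = 2534.

Surplus = 2534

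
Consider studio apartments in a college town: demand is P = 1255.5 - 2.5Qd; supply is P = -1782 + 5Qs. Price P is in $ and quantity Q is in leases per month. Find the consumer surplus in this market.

Consumer surplus = 205031.25

Rewriting in direct form: Qd = 502.2 - 0.4P and Qs = 356.4 + 0.2P.
Set Qd = Qs: 502.2 - 0.4P = 356.4 + 0.2P, so 145.8 = 0.6P and P* = 243.
Then Q* = 502.2 - 0.4(243) = 405.
Demand choke price (Qd = 0): P = 502.2/0.4 = 1255.5. Consumer surplus = ½ × (1255.5 - 243) × 405 = 205031.25.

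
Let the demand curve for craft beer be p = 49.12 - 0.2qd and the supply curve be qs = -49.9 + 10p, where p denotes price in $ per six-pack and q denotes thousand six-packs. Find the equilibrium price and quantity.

Inverting to quantity form: qd = 245.6 - 5p.
Equating demand and supply, 245.6 - 5p = -49.9 + 10p gives 15p = 295.5, so p* = 19.7.
Substitute back: q* = 245.6 - 5(19.7) = 147.1.

p* = 19.7, q* = 147.1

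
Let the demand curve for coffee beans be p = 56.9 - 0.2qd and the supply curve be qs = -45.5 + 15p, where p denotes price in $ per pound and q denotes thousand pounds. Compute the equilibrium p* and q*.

Rewriting in direct form: qd = 284.5 - 5p.
Equating demand and supply, 284.5 - 5p = -45.5 + 15p gives 20p = 330, so p* = 16.5.
Substitute back: q* = 284.5 - 5(16.5) = 202.

p* = 16.5, q* = 202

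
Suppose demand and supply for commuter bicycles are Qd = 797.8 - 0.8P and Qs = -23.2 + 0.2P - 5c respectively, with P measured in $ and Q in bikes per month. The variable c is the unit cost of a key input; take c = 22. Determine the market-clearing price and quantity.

P* = 931, Q* = 53

With c = 22, supply is Qs = -133.2 + 0.2P.
The market clears where 797.8 - 0.8P = -133.2 + 0.2P. Rearranging, P = 931, hence P* = 931.
From the demand curve, Q* = 797.8 - 0.8(931) = 53.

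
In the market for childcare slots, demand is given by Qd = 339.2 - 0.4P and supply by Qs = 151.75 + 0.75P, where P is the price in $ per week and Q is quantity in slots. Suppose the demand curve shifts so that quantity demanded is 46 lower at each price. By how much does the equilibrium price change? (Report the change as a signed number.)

At equilibrium Qd = Qs, so 339.2 - 0.4P = 151.75 + 0.75P; collecting terms, 187.45 = 1.15P and P* = 163.
Then Q* = 339.2 - 0.4(163) = 274.
After the shift, demand is Qd = 293.2 - 0.4P.
Re-solving, 1.15P = 141.45 gives P = 123 and Q = 244.
ΔP = 123 - 163 = -40.

ΔP = -40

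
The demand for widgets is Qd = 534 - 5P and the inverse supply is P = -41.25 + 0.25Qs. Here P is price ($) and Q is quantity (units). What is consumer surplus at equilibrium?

Rewriting in direct form: Qs = 165 + 4P.
Equating demand and supply, 534 - 5P = 165 + 4P gives 9P = 369, so P* = 41.
Plugging P* into demand: Q* = 534 - 5(41) = 329.
Demand choke price (Qd = 0): P = 534/5 = 106.8. Consumer surplus = ½ × (106.8 - 41) × 329 = 10824.1.

Consumer surplus = 10824.1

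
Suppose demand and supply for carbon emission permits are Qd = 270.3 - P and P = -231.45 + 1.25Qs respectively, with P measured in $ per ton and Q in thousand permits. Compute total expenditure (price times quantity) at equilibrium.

Total expenditure = 10547.9

In direct form, Qs = 185.16 + 0.8P.
The market clears where 270.3 - P = 185.16 + 0.8P. Rearranging, 1.8P = 85.14, hence P* = 47.3.
From the demand curve, Q* = 270.3 - 47.3 = 223.
Total expenditure = P* × Q* = 47.3 × 223 = 10547.9.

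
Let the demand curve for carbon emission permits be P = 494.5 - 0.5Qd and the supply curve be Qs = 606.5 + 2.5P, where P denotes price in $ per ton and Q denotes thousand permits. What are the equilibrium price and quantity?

P* = 85, Q* = 819

Rewriting in direct form: Qd = 989 - 2P.
The market clears where 989 - 2P = 606.5 + 2.5P. Rearranging, 4.5P = 382.5, hence P* = 85.
From the demand curve, Q* = 989 - 2(85) = 819.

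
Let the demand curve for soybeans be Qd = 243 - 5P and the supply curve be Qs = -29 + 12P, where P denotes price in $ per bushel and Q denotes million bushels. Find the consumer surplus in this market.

Equating demand and supply, 243 - 5P = -29 + 12P gives 17P = 272, so P* = 16.
Then Q* = 243 - 5(16) = 163.
Demand choke price (Qd = 0): P = 243/5 = 48.6. Consumer surplus = ½ × (48.6 - 16) × 163 = 2656.9.

Consumer surplus = 2656.9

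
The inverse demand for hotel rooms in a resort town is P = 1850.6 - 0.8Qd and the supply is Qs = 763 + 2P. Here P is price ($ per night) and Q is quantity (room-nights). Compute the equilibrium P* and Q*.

P* = 477, Q* = 1717

In direct form, Qd = 2313.25 - 1.25P.
The market clears where 2313.25 - 1.25P = 763 + 2P. Rearranging, 3.25P = 1550.25, hence P* = 477.
Plugging P* into demand: Q* = 2313.25 - 1.25(477) = 1717.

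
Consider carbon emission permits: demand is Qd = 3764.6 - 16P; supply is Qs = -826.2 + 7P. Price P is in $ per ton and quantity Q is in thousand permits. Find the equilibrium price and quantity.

At equilibrium Qd = Qs, so 3764.6 - 16P = -826.2 + 7P; collecting terms, 4590.8 = 23P and P* = 199.6.
Substitute back: Q* = 3764.6 - 16(199.6) = 571.

P* = 199.6, Q* = 571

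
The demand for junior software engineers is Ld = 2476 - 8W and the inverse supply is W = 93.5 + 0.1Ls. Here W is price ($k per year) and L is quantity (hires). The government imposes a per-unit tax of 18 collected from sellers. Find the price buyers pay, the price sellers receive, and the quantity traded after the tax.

W_b = 199.5, W_s = 181.5, L = 880

Inverting to quantity form: Ls = -935 + 10W.
The tax drives a wedge W_b - W_s = 18. Substituting W_s = W_b - 18 into supply: Ls = -1115 + 10W_b.
Equate demand and the shifted supply: 2476 - 8W_b = -1115 + 10W_b, giving 18W_b = 3591, so W_b = 199.5.
Then W_s = 199.5 - 18 = 181.5 and L = 2476 - 8(199.5) = 880.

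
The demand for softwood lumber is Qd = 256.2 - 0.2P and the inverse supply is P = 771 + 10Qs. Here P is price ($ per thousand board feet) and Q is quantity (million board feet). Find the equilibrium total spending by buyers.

Rewriting in direct form: Qs = -77.1 + 0.1P.
Set Qd = Qs: 256.2 - 0.2P = -77.1 + 0.1P, so 333.3 = 0.3P and P* = 1111.
Plugging P* into demand: Q* = 256.2 - 0.2(1111) = 34.
Total spending by buyers = P* × Q* = 1111 × 34 = 37774.

Total spending by buyers = 37774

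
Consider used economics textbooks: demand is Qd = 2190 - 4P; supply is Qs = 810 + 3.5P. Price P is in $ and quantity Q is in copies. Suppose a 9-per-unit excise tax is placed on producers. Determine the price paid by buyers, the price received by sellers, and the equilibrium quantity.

Producers keep P_s = P_b - 9 per unit, so supply in terms of the buyer price is Qs = 778.5 + 3.5P_b.
Set Qd = Qs: 2190 - 4P_b = 778.5 + 3.5P_b, so 1411.5 = 7.5P_b and P_b = 188.2.
So P_s = 179.2 and the quantity traded is Q = 2190 - 4(188.2) = 1437.2.

P_b = 188.2, P_s = 179.2, Q = 1437.2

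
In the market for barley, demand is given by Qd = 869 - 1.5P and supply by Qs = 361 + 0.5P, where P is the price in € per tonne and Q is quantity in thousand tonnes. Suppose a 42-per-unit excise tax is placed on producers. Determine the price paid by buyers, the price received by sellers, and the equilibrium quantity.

P_b = 264.5, P_s = 222.5, Q = 472.25

The tax drives a wedge P_b - P_s = 42. Substituting P_s = P_b - 42 into supply: Qs = 340 + 0.5P_b.
Equate demand and the shifted supply: 869 - 1.5P_b = 340 + 0.5P_b, giving 2P_b = 529, so P_b = 264.5.
Then P_s = 264.5 - 42 = 222.5 and Q = 869 - 1.5(264.5) = 472.25.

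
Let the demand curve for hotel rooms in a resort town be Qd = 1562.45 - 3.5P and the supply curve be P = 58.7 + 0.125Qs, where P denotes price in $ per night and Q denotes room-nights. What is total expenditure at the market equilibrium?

Total expenditure = 166804.8

Solving each curve for Q: Qs = -469.6 + 8P.
Equating demand and supply, 1562.45 - 3.5P = -469.6 + 8P gives 11.5P = 2032.05, so P* = 176.7.
From the demand curve, Q* = 1562.45 - 3.5(176.7) = 944.
Total expenditure = P* × Q* = 176.7 × 944 = 166804.8.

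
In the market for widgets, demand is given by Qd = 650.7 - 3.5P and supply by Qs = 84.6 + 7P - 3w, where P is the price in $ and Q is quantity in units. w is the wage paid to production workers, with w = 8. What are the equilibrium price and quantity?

With w = 8, supply is Qs = 60.6 + 7P.
The market clears where 650.7 - 3.5P = 60.6 + 7P. Rearranging, 10.5P = 590.1, hence P* = 56.2.
Plugging P* into demand: Q* = 650.7 - 3.5(56.2) = 454.

P* = 56.2, Q* = 454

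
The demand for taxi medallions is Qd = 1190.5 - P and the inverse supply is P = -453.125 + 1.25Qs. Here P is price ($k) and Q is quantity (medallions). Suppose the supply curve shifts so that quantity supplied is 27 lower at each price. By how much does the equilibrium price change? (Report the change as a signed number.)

ΔP = 15

In direct form, Qs = 362.5 + 0.8P.
At equilibrium Qd = Qs, so 1190.5 - P = 362.5 + 0.8P; collecting terms, 828 = 1.8P and P* = 460.
Substitute back: Q* = 1190.5 - 460 = 730.5.
After the shift, supply is Qs = 335.5 + 0.8P.
New equilibrium: 855 = 1.8P, so P = 475 and Q = 715.5.
ΔP = 475 - 460 = 15.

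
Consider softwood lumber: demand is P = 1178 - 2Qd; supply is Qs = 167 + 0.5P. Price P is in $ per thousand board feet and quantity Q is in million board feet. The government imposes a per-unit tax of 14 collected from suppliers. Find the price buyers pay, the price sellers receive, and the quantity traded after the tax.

P_b = 429, P_s = 415, Q = 374.5

In direct form, Qd = 589 - 0.5P.
The tax drives a wedge P_b - P_s = 14. Substituting P_s = P_b - 14 into supply: Qs = 160 + 0.5P_b.
Market clearing requires 589 - 0.5P_b = 160 + 0.5P_b; hence 429 = P_b and P_b = 429.
Then P_s = 429 - 14 = 415 and Q = 589 - 0.5(429) = 374.5.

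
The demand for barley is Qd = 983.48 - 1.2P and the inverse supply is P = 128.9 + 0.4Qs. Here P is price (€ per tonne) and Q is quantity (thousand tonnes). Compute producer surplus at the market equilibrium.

In direct form, Qs = -322.25 + 2.5P.
The market clears where 983.48 - 1.2P = -322.25 + 2.5P. Rearranging, 3.7P = 1305.73, hence P* = 352.9.
From the demand curve, Q* = 983.48 - 1.2(352.9) = 560.
Supply choke price (Qs = 0): P = 128.9. Producer surplus = ½ × (352.9 - 128.9) × 560 = 62720.

Producer surplus = 62720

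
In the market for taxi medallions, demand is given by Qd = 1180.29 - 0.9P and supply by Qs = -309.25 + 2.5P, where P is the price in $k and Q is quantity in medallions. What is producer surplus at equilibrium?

Set Qd = Qs: 1180.29 - 0.9P = -309.25 + 2.5P, so 1489.54 = 3.4P and P* = 438.1.
Substitute back: Q* = 1180.29 - 0.9(438.1) = 786.
Supply choke price (Qs = 0): P = 123.7. Producer surplus = ½ × (438.1 - 123.7) × 786 = 123559.2.

Producer surplus = 123559.2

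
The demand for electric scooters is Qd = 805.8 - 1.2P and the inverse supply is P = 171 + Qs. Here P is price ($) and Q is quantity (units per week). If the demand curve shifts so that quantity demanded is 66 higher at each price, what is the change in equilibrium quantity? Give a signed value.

ΔQ = 30

In direct form, Qs = -171 + P.
The market clears where 805.8 - 1.2P = -171 + P. Rearranging, 2.2P = 976.8, hence P* = 444.
Substitute back: Q* = 805.8 - 1.2(444) = 273.
After the shift, demand is Qd = 871.8 - 1.2P.
New equilibrium: 1042.8 = 2.2P, so P = 474 and Q = 303.
ΔQ = 303 - 273 = 30.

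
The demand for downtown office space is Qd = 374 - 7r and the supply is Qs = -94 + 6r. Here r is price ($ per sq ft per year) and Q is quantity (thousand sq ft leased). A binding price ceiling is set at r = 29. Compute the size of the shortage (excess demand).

Shortage = 91

At r = 29: Qd = 171 and Qs = 80.
Shortage = Qd - Qs = 171 - 80 = 91.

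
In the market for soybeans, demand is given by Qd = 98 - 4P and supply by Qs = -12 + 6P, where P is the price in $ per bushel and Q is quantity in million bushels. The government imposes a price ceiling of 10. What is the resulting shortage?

Shortage = 10

Evaluating both curves at the ceiling price 10 gives Qd = 58, Qs = 48.
Shortage = Qd - Qs = 58 - 48 = 10.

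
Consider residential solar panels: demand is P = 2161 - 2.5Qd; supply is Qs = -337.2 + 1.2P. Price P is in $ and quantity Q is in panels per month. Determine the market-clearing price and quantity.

In direct form, Qd = 864.4 - 0.4P.
At equilibrium Qd = Qs, so 864.4 - 0.4P = -337.2 + 1.2P; collecting terms, 1201.6 = 1.6P and P* = 751.
Substitute back: Q* = 864.4 - 0.4(751) = 564.

P* = 751, Q* = 564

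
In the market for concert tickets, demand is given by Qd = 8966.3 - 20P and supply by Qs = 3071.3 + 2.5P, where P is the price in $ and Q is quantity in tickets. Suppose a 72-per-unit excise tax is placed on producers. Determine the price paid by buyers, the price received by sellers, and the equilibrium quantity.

P_b = 270, P_s = 198, Q = 3566.3

With a tax of 72 on producers, they supply based on the net price P_s = P_b - 72, so Qs = 2891.3 + 2.5P_b.
Market clearing requires 8966.3 - 20P_b = 2891.3 + 2.5P_b; hence 6075 = 22.5P_b and P_b = 270.
So P_s = 198 and the quantity traded is Q = 8966.3 - 20(270) = 3566.3.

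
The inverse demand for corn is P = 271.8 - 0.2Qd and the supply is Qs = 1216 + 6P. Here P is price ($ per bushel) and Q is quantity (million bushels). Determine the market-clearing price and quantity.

P* = 13, Q* = 1294

In direct form, Qd = 1359 - 5P.
At equilibrium Qd = Qs, so 1359 - 5P = 1216 + 6P; collecting terms, 143 = 11P and P* = 13.
From the demand curve, Q* = 1359 - 5(13) = 1294.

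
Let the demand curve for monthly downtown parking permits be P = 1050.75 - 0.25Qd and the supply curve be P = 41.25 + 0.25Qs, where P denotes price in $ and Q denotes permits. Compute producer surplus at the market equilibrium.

Producer surplus = 509545.125

Inverting to quantity form: Qd = 4203 - 4P and Qs = -165 + 4P.
Equating demand and supply, 4203 - 4P = -165 + 4P gives 8P = 4368, so P* = 546.
Plugging P* into demand: Q* = 4203 - 4(546) = 2019.
Supply choke price (Qs = 0): P = 41.25. Producer surplus = ½ × (546 - 41.25) × 2019 = 509545.125.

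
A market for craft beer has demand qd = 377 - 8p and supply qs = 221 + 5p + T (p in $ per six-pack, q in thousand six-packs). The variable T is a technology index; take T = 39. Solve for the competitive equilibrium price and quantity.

With T = 39, supply is qs = 260 + 5p.
Equating demand and supply, 377 - 8p = 260 + 5p gives 13p = 117, so p* = 9.
Plugging p* into demand: q* = 377 - 8(9) = 305.

p* = 9, q* = 305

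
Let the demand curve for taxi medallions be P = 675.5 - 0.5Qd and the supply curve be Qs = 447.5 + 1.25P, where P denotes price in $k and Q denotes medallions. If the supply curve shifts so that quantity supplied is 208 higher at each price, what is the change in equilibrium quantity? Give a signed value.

ΔQ = 128

In direct form, Qd = 1351 - 2P.
Equating demand and supply, 1351 - 2P = 447.5 + 1.25P gives 3.25P = 903.5, so P* = 278.
Then Q* = 1351 - 2(278) = 795.
After the shift, supply is Qs = 655.5 + 1.25P.
Re-solving, 3.25P = 695.5 gives P = 214 and Q = 923.
ΔQ = 923 - 795 = 128.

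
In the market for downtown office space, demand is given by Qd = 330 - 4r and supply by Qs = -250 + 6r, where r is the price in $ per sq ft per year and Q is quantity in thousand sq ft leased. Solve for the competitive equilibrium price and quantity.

Set Qd = Qs: 330 - 4r = -250 + 6r, so 580 = 10r and r* = 58.
From the demand curve, Q* = 330 - 4(58) = 98.

r* = 58, Q* = 98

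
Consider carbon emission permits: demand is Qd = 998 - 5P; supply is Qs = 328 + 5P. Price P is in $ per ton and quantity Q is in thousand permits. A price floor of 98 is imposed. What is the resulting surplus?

At P = 98: Qd = 508 and Qs = 818.
Surplus = Qs - Qd = 818 - 508 = 310.

Surplus = 310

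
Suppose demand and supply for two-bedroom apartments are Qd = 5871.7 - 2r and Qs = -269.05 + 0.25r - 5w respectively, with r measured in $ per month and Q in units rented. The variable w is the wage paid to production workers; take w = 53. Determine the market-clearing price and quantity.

r* = 2847, Q* = 177.7

With w = 53, supply is Qs = -534.05 + 0.25r.
The market clears where 5871.7 - 2r = -534.05 + 0.25r. Rearranging, 2.25r = 6405.75, hence r* = 2847.
Substitute back: Q* = 5871.7 - 2(2847) = 177.7.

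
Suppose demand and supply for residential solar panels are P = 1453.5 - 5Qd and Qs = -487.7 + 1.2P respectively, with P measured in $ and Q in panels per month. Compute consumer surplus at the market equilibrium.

In direct form, Qd = 290.7 - 0.2P.
At equilibrium Qd = Qs, so 290.7 - 0.2P = -487.7 + 1.2P; collecting terms, 778.4 = 1.4P and P* = 556.
From the demand curve, Q* = 290.7 - 0.2(556) = 179.5.
Demand choke price (Qd = 0): P = 290.7/0.2 = 1453.5. Consumer surplus = ½ × (1453.5 - 556) × 179.5 = 80550.625.

Consumer surplus = 80550.625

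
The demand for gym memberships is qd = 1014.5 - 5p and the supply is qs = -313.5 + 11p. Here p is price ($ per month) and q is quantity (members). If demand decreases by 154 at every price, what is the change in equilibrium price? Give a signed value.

The market clears where 1014.5 - 5p = -313.5 + 11p. Rearranging, 16p = 1328, hence p* = 83.
Substitute back: q* = 1014.5 - 5(83) = 599.5.
After the shift, demand is qd = 860.5 - 5p.
The new intersection has 1174 = 16p, i.e. p = 73.375, q = 493.625.
Δp = 73.375 - 83 = -9.625.

Δp = -9.625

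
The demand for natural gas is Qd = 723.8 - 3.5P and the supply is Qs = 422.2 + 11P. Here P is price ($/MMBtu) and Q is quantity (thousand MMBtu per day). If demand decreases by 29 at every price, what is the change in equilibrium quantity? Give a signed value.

ΔQ = -22

At equilibrium Qd = Qs, so 723.8 - 3.5P = 422.2 + 11P; collecting terms, 301.6 = 14.5P and P* = 20.8.
Plugging P* into demand: Q* = 723.8 - 3.5(20.8) = 651.
After the shift, demand is Qd = 694.8 - 3.5P.
The new intersection has 272.6 = 14.5P, i.e. P = 18.8, Q = 629.
ΔQ = 629 - 651 = -22.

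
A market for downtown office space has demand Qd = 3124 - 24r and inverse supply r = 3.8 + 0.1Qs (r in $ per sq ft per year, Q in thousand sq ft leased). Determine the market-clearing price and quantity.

r* = 93, Q* = 892

In direct form, Qs = -38 + 10r.
The market clears where 3124 - 24r = -38 + 10r. Rearranging, 34r = 3162, hence r* = 93.
From the demand curve, Q* = 3124 - 24(93) = 892.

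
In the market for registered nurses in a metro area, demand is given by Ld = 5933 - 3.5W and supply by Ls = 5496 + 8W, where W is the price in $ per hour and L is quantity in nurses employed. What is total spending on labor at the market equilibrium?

Set Ld = Ls: 5933 - 3.5W = 5496 + 8W, so 437 = 11.5W and W* = 38.
From the demand curve, L* = 5933 - 3.5(38) = 5800.
Total spending on labor = W* × L* = 38 × 5800 = 220400.

Total spending on labor = 220400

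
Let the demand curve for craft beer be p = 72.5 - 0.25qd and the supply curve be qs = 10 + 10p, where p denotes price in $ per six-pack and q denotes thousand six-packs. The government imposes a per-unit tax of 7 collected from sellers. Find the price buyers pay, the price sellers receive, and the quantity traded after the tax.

Inverting to quantity form: qd = 290 - 4p.
With a tax of 7 on sellers, they supply based on the net price p_s = p_b - 7, so qs = -60 + 10p_b.
Set qd = qs: 290 - 4p_b = -60 + 10p_b, so 350 = 14p_b and p_b = 25.
So p_s = 18 and the quantity traded is q = 290 - 4(25) = 190.

p_b = 25, p_s = 18, q = 190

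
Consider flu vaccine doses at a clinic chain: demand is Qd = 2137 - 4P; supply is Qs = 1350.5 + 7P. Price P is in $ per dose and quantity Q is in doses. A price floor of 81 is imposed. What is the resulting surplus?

Surplus = 104.5

With P fixed at 81, quantity demanded is 1813 and quantity supplied is 1917.5.
Surplus = Qs - Qd = 1917.5 - 1813 = 104.5.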